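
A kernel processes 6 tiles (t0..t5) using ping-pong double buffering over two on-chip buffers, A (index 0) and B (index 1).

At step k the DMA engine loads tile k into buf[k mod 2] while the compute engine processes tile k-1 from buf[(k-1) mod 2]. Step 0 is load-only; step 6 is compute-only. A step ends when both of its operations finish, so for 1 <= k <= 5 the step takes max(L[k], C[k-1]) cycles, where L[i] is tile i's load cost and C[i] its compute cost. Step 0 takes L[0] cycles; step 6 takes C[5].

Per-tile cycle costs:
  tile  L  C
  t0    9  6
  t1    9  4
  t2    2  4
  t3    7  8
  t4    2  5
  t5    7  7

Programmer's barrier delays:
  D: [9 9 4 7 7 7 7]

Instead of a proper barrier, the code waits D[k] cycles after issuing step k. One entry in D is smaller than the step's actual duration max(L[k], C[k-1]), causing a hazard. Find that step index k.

[0] required=L[0]=9=9 vs D=9 ok
[1] required=max(L[1]=9,C[0]=6)=9 vs D=9 ok
[2] required=max(L[2]=2,C[1]=4)=4 vs D=4 ok
[3] required=max(L[3]=7,C[2]=4)=7 vs D=7 ok
[4] required=max(L[4]=2,C[3]=8)=8 vs D=7 SHORT
[5] required=max(L[5]=7,C[4]=5)=7 vs D=7 ok
[6] required=C[5]=7=7 vs D=7 ok

hazard at step 4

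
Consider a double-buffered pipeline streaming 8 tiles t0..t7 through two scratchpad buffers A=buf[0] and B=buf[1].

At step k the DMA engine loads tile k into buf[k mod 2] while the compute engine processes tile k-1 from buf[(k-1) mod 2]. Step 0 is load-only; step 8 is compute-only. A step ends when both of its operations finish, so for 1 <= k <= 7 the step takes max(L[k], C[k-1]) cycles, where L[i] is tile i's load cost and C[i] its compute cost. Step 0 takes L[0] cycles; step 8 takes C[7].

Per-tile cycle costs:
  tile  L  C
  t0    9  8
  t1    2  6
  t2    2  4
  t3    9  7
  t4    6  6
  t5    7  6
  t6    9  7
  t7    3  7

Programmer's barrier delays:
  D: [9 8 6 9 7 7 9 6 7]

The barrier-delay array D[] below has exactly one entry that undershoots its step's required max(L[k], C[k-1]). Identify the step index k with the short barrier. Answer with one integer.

hazard at step 7

k=0 barrier L[0]=9→9c, D[0]=9 ok
k=1 barrier max(L[1]=2,C[0]=8)→8c, D[1]=8 ok
k=2 barrier max(L[2]=2,C[1]=6)→6c, D[2]=6 ok
k=3 barrier max(L[3]=9,C[2]=4)→9c, D[3]=9 ok
k=4 barrier max(L[4]=6,C[3]=7)→7c, D[4]=7 ok
k=5 barrier max(L[5]=7,C[4]=6)→7c, D[5]=7 ok
k=6 barrier max(L[6]=9,C[5]=6)→9c, D[6]=9 ok
k=7 barrier max(L[7]=3,C[6]=7)→7c, D[7]=6 SHORT
k=8 barrier C[7]=7→7c, D[8]=7 ok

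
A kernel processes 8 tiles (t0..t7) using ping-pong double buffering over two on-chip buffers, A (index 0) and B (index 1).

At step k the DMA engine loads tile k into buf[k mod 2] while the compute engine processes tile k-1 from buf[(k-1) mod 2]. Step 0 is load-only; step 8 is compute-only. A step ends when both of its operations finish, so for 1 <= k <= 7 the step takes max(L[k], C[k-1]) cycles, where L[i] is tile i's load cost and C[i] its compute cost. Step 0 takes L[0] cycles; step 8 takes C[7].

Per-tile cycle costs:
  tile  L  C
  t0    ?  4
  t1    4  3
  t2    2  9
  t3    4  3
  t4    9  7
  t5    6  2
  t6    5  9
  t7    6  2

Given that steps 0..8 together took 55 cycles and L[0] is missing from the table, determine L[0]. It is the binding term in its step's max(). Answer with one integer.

step 0 | dur = L[0]=? = L[0]  (unknown; binding)
step 1 | dur = max(L[1]=4, C[0]=4) = 4
step 2 | dur = max(L[2]=2, C[1]=3) = 3
step 3 | dur = max(L[3]=4, C[2]=9) = 9
step 4 | dur = max(L[4]=9, C[3]=3) = 9
step 5 | dur = max(L[5]=6, C[4]=7) = 7
step 6 | dur = max(L[6]=5, C[5]=2) = 5
step 7 | dur = max(L[7]=6, C[6]=9) = 9
step 8 | dur = C[7]=2 = 2
sum of known step durations = 48
dur[0] = total - known = 55 - 48 = 7
L[0] is the binding max in step 0, so L[0] = dur[0] = 7

L[0] = 7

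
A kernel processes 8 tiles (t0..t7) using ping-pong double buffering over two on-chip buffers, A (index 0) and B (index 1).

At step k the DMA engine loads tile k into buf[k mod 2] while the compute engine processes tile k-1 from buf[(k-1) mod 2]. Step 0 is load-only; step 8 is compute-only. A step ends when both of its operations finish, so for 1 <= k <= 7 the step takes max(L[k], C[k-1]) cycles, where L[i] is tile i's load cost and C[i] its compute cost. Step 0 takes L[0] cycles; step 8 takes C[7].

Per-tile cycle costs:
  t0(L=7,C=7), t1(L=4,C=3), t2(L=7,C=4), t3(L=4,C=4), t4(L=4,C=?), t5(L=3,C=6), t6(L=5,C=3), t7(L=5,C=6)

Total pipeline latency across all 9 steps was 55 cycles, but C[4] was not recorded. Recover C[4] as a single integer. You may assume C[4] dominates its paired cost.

step 0 = dur = L[0]=7 = 7
step 1 = dur = max(L[1]=4, C[0]=7) = 7
step 2 = dur = max(L[2]=7, C[1]=3) = 7
step 3 = dur = max(L[3]=4, C[2]=4) = 4
step 4 = dur = max(L[4]=4, C[3]=4) = 4
step 5 = dur = max(L[5]=3, C[4]=?) = C[4]  (unknown; binding)
step 6 = dur = max(L[6]=5, C[5]=6) = 6
step 7 = dur = max(L[7]=5, C[6]=3) = 5
step 8 = dur = C[7]=6 = 6
sum of known step durations = 46
dur[5] = total - known = 55 - 46 = 9
C[4] is the binding max in step 5, so C[4] = dur[5] = 9

C[4] = 9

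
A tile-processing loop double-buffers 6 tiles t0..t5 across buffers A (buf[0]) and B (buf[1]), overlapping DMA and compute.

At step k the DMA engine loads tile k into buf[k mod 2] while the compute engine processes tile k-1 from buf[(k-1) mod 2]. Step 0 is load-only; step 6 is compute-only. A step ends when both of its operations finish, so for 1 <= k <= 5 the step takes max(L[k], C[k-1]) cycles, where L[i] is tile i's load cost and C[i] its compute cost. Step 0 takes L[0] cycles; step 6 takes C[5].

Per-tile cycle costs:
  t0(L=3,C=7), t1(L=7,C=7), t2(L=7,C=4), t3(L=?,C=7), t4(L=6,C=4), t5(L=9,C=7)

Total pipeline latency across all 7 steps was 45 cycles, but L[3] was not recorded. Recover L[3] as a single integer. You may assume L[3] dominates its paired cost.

L[3] = 5

step 0 → dur = L[0]=3 = 3
step 1 → dur = max(L[1]=7, C[0]=7) = 7
step 2 → dur = max(L[2]=7, C[1]=7) = 7
step 3 → dur = max(L[3]=?, C[2]=4) = L[3]  (unknown; binding)
step 4 → dur = max(L[4]=6, C[3]=7) = 7
step 5 → dur = max(L[5]=9, C[4]=4) = 9
step 6 → dur = C[5]=7 = 7
sum of known step durations = 40
dur[3] = total - known = 45 - 40 = 5
L[3] is the binding max in step 3, so L[3] = dur[3] = 5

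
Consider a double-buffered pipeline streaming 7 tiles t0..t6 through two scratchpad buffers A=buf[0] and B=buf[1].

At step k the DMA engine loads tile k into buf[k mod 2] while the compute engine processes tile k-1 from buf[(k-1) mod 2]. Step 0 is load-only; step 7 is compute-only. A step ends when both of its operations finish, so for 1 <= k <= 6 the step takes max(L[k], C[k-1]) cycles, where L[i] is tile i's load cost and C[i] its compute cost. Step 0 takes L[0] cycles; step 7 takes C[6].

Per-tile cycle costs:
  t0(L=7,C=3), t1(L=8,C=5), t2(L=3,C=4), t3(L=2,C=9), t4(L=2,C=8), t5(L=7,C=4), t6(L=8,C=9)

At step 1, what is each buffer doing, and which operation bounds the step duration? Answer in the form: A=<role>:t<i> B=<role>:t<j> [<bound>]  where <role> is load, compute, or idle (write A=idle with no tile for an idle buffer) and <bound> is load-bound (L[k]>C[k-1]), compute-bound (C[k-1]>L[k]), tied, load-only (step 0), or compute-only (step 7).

step 0: L[0]=7 → dur=7, Σ=7 | A=load:t0 B=idle [load-only]
step 1: L[1]=8 C[0]=3 → dur=8, Σ=15 | A=compute:t0 B=load:t1 [load-bound]
step 2: L[2]=3 C[1]=5 → dur=5, Σ=20 | A=load:t2 B=compute:t1 [compute-bound]
step 3: L[3]=2 C[2]=4 → dur=4, Σ=24 | A=compute:t2 B=load:t3 [compute-bound]
step 4: L[4]=2 C[3]=9 → dur=9, Σ=33 | A=load:t4 B=compute:t3 [compute-bound]
step 5: L[5]=7 C[4]=8 → dur=8, Σ=41 | A=compute:t4 B=load:t5 [compute-bound]
step 6: L[6]=8 C[5]=4 → dur=8, Σ=49 | A=load:t6 B=compute:t5 [load-bound]
step 7: C[6]=9 → dur=9, Σ=58 | A=compute:t6 B=idle [compute-only]

step 1: A=compute:t0 B=load:t1 [load-bound]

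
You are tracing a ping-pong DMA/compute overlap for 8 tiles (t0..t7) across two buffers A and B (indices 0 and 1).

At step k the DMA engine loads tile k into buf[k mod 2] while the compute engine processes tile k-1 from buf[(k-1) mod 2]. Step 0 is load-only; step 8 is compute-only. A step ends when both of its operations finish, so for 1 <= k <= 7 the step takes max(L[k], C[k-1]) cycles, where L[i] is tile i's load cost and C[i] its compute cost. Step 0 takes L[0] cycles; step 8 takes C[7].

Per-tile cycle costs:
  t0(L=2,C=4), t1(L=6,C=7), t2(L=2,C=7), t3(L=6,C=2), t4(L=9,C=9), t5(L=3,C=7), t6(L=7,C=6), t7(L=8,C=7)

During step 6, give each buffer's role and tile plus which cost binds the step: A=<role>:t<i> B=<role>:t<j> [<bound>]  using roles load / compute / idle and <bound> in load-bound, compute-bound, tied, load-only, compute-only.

[0] DMA t0→A (2c) ∥ CU idle ⇒ 2c, clock 2
[1] DMA t1→B (6c) ∥ CU A:t0 (4c) ⇒ 6c, clock 8
[2] DMA t2→A (2c) ∥ CU B:t1 (7c) ⇒ 7c, clock 15
[3] DMA t3→B (6c) ∥ CU A:t2 (7c) ⇒ 7c, clock 22
[4] DMA t4→A (9c) ∥ CU B:t3 (2c) ⇒ 9c, clock 31
[5] DMA t5→B (3c) ∥ CU A:t4 (9c) ⇒ 9c, clock 40
[6] DMA t6→A (7c) ∥ CU B:t5 (7c) ⇒ 7c, clock 47
[7] DMA t7→B (8c) ∥ CU A:t6 (6c) ⇒ 8c, clock 55
[8] DMA idle ∥ CU B:t7 (7c) ⇒ 7c, clock 62

step 6: A=load:t6 B=compute:t5 [tied]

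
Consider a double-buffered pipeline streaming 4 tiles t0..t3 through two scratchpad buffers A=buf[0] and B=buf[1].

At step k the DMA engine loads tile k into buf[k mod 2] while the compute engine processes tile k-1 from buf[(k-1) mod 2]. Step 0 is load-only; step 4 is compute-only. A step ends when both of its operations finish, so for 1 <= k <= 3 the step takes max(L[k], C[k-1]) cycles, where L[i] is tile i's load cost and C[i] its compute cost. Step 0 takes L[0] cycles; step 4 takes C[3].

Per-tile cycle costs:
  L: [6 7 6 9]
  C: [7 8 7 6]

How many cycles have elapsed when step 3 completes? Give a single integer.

[0] DMA t0→A (6c) ∥ CU idle ⇒ 6c, clock 6
[1] DMA t1→B (7c) ∥ CU A:t0 (7c) ⇒ 7c, clock 13
[2] DMA t2→A (6c) ∥ CU B:t1 (8c) ⇒ 8c, clock 21
[3] DMA t3→B (9c) ∥ CU A:t2 (7c) ⇒ 9c, clock 30
[4] DMA idle ∥ CU B:t3 (6c) ⇒ 6c, clock 36

end_cycle[3] = 30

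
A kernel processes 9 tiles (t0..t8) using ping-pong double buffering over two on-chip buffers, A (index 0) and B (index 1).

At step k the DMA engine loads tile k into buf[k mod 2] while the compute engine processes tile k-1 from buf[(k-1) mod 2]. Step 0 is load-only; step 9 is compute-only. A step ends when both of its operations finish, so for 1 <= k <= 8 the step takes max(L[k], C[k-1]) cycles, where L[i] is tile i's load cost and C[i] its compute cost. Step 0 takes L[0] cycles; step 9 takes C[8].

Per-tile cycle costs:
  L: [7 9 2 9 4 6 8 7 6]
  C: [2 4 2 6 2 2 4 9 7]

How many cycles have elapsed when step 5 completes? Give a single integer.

end_cycle[5] = 41

  0. 7=7c; end=7; A:t0 B:-
  1. max(9,2)=9c; end=16; A:t0 B:t1
  2. max(2,4)=4c; end=20; A:t2 B:t1
  3. max(9,2)=9c; end=29; A:t2 B:t3
  4. max(4,6)=6c; end=35; A:t4 B:t3
  5. max(6,2)=6c; end=41; A:t4 B:t5
  6. max(8,2)=8c; end=49; A:t6 B:t5
  7. max(7,4)=7c; end=56; A:t6 B:t7
  8. max(6,9)=9c; end=65; A:t8 B:t7
  9. 7=7c; end=72; A:t8 B:t7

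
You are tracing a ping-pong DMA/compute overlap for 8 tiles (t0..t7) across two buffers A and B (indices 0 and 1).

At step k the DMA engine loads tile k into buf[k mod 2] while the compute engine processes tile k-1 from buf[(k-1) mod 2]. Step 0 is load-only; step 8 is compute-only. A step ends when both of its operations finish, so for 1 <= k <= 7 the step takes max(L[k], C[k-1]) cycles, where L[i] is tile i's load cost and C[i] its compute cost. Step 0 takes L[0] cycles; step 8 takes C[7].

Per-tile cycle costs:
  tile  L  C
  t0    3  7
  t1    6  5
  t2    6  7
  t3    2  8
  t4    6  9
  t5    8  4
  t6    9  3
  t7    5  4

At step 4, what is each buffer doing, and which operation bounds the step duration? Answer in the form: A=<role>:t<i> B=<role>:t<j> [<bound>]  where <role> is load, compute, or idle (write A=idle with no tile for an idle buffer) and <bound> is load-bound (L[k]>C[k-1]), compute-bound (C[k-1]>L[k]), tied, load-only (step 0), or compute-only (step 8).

  0. 3=3c; end=3; A:t0 B:-
  1. max(6,7)=7c; end=10; A:t0 B:t1
  2. max(6,5)=6c; end=16; A:t2 B:t1
  3. max(2,7)=7c; end=23; A:t2 B:t3
  4. max(6,8)=8c; end=31; A:t4 B:t3
  5. max(8,9)=9c; end=40; A:t4 B:t5
  6. max(9,4)=9c; end=49; A:t6 B:t5
  7. max(5,3)=5c; end=54; A:t6 B:t7
  8. 4=4c; end=58; A:t6 B:t7

step 4: A=load:t4 B=compute:t3 [compute-bound]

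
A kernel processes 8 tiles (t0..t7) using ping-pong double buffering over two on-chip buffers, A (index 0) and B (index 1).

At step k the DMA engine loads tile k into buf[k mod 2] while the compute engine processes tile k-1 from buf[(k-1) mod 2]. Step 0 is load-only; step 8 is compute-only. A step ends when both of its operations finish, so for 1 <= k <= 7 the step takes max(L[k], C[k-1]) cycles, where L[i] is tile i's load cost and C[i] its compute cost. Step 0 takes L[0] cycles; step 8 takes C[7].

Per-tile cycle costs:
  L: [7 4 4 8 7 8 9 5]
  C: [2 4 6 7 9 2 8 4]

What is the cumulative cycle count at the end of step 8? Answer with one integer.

end_cycle[8] = 60

  0. 7=7c; end=7; A:t0 B:-
  1. max(4,2)=4c; end=11; A:t0 B:t1
  2. max(4,4)=4c; end=15; A:t2 B:t1
  3. max(8,6)=8c; end=23; A:t2 B:t3
  4. max(7,7)=7c; end=30; A:t4 B:t3
  5. max(8,9)=9c; end=39; A:t4 B:t5
  6. max(9,2)=9c; end=48; A:t6 B:t5
  7. max(5,8)=8c; end=56; A:t6 B:t7
  8. 4=4c; end=60; A:t6 B:t7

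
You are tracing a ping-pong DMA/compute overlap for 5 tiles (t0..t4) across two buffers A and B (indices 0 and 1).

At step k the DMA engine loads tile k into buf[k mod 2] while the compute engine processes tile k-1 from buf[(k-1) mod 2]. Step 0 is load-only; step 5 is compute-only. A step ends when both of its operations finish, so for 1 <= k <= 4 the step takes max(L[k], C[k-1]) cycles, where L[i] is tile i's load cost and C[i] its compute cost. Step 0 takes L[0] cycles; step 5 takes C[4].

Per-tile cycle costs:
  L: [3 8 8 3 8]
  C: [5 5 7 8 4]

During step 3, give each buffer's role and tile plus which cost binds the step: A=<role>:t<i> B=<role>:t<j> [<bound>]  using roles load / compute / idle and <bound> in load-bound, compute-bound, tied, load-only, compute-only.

step 3: A=compute:t2 B=load:t3 [compute-bound]

[0] DMA t0→A (3c) ∥ CU idle ⇒ 3c, clock 3
[1] DMA t1→B (8c) ∥ CU A:t0 (5c) ⇒ 8c, clock 11
[2] DMA t2→A (8c) ∥ CU B:t1 (5c) ⇒ 8c, clock 19
[3] DMA t3→B (3c) ∥ CU A:t2 (7c) ⇒ 7c, clock 26
[4] DMA t4→A (8c) ∥ CU B:t3 (8c) ⇒ 8c, clock 34
[5] DMA idle ∥ CU A:t4 (4c) ⇒ 4c, clock 38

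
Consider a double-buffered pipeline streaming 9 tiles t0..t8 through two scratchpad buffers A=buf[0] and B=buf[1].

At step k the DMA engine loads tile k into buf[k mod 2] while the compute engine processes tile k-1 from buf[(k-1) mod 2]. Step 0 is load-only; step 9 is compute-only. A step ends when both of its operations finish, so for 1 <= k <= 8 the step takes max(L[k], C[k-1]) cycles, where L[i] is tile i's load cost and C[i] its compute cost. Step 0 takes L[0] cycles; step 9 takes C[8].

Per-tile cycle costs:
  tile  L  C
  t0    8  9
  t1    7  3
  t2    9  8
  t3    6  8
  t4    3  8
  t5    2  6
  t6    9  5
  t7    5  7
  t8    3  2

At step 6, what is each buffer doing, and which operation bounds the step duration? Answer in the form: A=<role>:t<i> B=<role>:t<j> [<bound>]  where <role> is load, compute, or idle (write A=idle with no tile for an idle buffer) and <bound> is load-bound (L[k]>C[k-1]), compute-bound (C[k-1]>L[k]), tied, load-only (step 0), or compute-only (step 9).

k=0 load=t0/8c comp=- wait=8 total=8
k=1 load=t1/7c comp=t0/9c wait=9 total=17
k=2 load=t2/9c comp=t1/3c wait=9 total=26
k=3 load=t3/6c comp=t2/8c wait=8 total=34
k=4 load=t4/3c comp=t3/8c wait=8 total=42
k=5 load=t5/2c comp=t4/8c wait=8 total=50
k=6 load=t6/9c comp=t5/6c wait=9 total=59
k=7 load=t7/5c comp=t6/5c wait=5 total=64
k=8 load=t8/3c comp=t7/7c wait=7 total=71
k=9 load=- comp=t8/2c wait=2 total=73

step 6: A=load:t6 B=compute:t5 [load-bound]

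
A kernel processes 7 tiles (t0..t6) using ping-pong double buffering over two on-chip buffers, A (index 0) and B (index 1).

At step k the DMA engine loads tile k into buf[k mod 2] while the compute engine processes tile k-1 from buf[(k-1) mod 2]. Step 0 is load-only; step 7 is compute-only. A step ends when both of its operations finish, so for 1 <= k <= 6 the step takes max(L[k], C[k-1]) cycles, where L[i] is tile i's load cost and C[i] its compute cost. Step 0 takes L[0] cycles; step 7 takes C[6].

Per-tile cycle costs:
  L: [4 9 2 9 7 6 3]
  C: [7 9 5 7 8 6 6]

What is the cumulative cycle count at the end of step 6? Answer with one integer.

end_cycle[6] = 52

[0] DMA t0→A (4c) ∥ CU idle ⇒ 4c, clock 4
[1] DMA t1→B (9c) ∥ CU A:t0 (7c) ⇒ 9c, clock 13
[2] DMA t2→A (2c) ∥ CU B:t1 (9c) ⇒ 9c, clock 22
[3] DMA t3→B (9c) ∥ CU A:t2 (5c) ⇒ 9c, clock 31
[4] DMA t4→A (7c) ∥ CU B:t3 (7c) ⇒ 7c, clock 38
[5] DMA t5→B (6c) ∥ CU A:t4 (8c) ⇒ 8c, clock 46
[6] DMA t6→A (3c) ∥ CU B:t5 (6c) ⇒ 6c, clock 52
[7] DMA idle ∥ CU A:t6 (6c) ⇒ 6c, clock 58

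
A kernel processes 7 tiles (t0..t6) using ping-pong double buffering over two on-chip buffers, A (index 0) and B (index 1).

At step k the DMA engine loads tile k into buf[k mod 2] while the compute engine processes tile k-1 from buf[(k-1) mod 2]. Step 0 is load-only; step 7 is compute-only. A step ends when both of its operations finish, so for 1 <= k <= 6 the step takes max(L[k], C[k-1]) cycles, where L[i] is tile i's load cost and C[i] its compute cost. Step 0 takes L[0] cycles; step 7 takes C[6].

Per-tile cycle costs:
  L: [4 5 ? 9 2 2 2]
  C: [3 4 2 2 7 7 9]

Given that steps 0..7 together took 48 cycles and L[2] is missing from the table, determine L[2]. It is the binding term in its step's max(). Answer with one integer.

L[2] = 5

step 0 = dur = L[0]=4 = 4
step 1 = dur = max(L[1]=5, C[0]=3) = 5
step 2 = dur = max(L[2]=?, C[1]=4) = L[2]  (unknown; binding)
step 3 = dur = max(L[3]=9, C[2]=2) = 9
step 4 = dur = max(L[4]=2, C[3]=2) = 2
step 5 = dur = max(L[5]=2, C[4]=7) = 7
step 6 = dur = max(L[6]=2, C[5]=7) = 7
step 7 = dur = C[6]=9 = 9
sum of known step durations = 43
dur[2] = total - known = 48 - 43 = 5
L[2] is the binding max in step 2, so L[2] = dur[2] = 5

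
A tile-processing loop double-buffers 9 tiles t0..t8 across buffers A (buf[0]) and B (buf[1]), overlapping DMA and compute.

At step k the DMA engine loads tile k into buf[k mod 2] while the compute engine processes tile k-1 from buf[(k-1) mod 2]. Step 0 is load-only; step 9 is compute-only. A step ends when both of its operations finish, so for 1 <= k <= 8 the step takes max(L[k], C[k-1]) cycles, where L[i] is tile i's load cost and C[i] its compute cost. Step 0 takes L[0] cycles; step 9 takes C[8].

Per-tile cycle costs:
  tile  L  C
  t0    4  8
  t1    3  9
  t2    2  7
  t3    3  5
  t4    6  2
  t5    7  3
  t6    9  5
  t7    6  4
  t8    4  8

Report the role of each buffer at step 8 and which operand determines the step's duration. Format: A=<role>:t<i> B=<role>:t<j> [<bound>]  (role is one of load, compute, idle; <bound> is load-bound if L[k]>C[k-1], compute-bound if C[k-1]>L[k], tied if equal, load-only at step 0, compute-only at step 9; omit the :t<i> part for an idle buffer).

  0. 4=4c; end=4; A:t0 B:-
  1. max(3,8)=8c; end=12; A:t0 B:t1
  2. max(2,9)=9c; end=21; A:t2 B:t1
  3. max(3,7)=7c; end=28; A:t2 B:t3
  4. max(6,5)=6c; end=34; A:t4 B:t3
  5. max(7,2)=7c; end=41; A:t4 B:t5
  6. max(9,3)=9c; end=50; A:t6 B:t5
  7. max(6,5)=6c; end=56; A:t6 B:t7
  8. max(4,4)=4c; end=60; A:t8 B:t7
  9. 8=8c; end=68; A:t8 B:t7

step 8: A=load:t8 B=compute:t7 [tied]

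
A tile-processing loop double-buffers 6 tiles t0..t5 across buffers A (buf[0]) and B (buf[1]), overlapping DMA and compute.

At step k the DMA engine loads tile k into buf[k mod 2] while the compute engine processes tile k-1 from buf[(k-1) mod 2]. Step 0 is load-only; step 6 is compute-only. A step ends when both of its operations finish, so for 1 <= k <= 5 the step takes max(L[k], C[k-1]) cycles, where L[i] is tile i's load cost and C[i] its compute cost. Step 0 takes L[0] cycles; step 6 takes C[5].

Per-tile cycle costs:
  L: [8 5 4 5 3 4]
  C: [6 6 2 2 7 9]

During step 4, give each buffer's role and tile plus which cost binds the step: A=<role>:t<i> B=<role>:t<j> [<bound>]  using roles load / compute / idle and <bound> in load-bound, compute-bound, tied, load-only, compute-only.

step 4: A=load:t4 B=compute:t3 [load-bound]

step 0: L[0]=8 → dur=8, Σ=8 | A=load:t0 B=idle [load-only]
step 1: L[1]=5 C[0]=6 → dur=6, Σ=14 | A=compute:t0 B=load:t1 [compute-bound]
step 2: L[2]=4 C[1]=6 → dur=6, Σ=20 | A=load:t2 B=compute:t1 [compute-bound]
step 3: L[3]=5 C[2]=2 → dur=5, Σ=25 | A=compute:t2 B=load:t3 [load-bound]
step 4: L[4]=3 C[3]=2 → dur=3, Σ=28 | A=load:t4 B=compute:t3 [load-bound]
step 5: L[5]=4 C[4]=7 → dur=7, Σ=35 | A=compute:t4 B=load:t5 [compute-bound]
step 6: C[5]=9 → dur=9, Σ=44 | A=idle B=compute:t5 [compute-only]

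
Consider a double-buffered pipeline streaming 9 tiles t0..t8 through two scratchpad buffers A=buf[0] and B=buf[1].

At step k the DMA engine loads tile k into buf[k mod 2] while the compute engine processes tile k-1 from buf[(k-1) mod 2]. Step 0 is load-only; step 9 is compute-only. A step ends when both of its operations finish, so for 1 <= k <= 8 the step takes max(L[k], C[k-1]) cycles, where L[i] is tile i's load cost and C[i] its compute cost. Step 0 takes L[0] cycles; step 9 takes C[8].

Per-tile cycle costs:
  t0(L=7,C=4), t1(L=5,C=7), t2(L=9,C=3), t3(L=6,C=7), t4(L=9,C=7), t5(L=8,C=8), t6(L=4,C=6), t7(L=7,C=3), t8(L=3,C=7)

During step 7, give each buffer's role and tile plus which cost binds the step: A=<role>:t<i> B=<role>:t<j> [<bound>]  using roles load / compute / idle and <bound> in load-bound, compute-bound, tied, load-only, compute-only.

step 7: A=compute:t6 B=load:t7 [load-bound]

[0] DMA t0→A (7c) ∥ CU idle ⇒ 7c, clock 7
[1] DMA t1→B (5c) ∥ CU A:t0 (4c) ⇒ 5c, clock 12
[2] DMA t2→A (9c) ∥ CU B:t1 (7c) ⇒ 9c, clock 21
[3] DMA t3→B (6c) ∥ CU A:t2 (3c) ⇒ 6c, clock 27
[4] DMA t4→A (9c) ∥ CU B:t3 (7c) ⇒ 9c, clock 36
[5] DMA t5→B (8c) ∥ CU A:t4 (7c) ⇒ 8c, clock 44
[6] DMA t6→A (4c) ∥ CU B:t5 (8c) ⇒ 8c, clock 52
[7] DMA t7→B (7c) ∥ CU A:t6 (6c) ⇒ 7c, clock 59
[8] DMA t8→A (3c) ∥ CU B:t7 (3c) ⇒ 3c, clock 62
[9] DMA idle ∥ CU A:t8 (7c) ⇒ 7c, clock 69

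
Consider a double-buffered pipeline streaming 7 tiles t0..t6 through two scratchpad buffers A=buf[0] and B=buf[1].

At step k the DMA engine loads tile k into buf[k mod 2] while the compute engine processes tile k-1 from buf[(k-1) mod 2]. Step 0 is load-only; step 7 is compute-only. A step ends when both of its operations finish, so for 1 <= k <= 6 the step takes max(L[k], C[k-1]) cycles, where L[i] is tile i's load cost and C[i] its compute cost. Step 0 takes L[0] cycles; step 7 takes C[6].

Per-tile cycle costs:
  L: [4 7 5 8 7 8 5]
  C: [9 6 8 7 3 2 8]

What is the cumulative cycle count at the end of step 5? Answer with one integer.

end_cycle[5] = 42

[0] DMA t0→A (4c) ∥ CU idle ⇒ 4c, clock 4
[1] DMA t1→B (7c) ∥ CU A:t0 (9c) ⇒ 9c, clock 13
[2] DMA t2→A (5c) ∥ CU B:t1 (6c) ⇒ 6c, clock 19
[3] DMA t3→B (8c) ∥ CU A:t2 (8c) ⇒ 8c, clock 27
[4] DMA t4→A (7c) ∥ CU B:t3 (7c) ⇒ 7c, clock 34
[5] DMA t5→B (8c) ∥ CU A:t4 (3c) ⇒ 8c, clock 42
[6] DMA t6→A (5c) ∥ CU B:t5 (2c) ⇒ 5c, clock 47
[7] DMA idle ∥ CU A:t6 (8c) ⇒ 8c, clock 55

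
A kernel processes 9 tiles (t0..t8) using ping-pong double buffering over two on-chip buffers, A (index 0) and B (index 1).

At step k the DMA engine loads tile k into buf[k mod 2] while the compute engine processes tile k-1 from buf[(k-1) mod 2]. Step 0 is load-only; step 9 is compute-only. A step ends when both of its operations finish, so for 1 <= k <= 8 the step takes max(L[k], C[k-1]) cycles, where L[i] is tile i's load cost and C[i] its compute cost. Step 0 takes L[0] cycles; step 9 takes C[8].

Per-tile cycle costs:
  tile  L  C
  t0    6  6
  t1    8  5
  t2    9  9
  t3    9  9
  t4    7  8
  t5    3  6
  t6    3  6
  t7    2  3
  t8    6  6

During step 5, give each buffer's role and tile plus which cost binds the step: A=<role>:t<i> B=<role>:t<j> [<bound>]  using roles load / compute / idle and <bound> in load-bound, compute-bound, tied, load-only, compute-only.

  0. 6=6c; end=6; A:t0 B:-
  1. max(8,6)=8c; end=14; A:t0 B:t1
  2. max(9,5)=9c; end=23; A:t2 B:t1
  3. max(9,9)=9c; end=32; A:t2 B:t3
  4. max(7,9)=9c; end=41; A:t4 B:t3
  5. max(3,8)=8c; end=49; A:t4 B:t5
  6. max(3,6)=6c; end=55; A:t6 B:t5
  7. max(2,6)=6c; end=61; A:t6 B:t7
  8. max(6,3)=6c; end=67; A:t8 B:t7
  9. 6=6c; end=73; A:t8 B:t7

step 5: A=compute:t4 B=load:t5 [compute-bound]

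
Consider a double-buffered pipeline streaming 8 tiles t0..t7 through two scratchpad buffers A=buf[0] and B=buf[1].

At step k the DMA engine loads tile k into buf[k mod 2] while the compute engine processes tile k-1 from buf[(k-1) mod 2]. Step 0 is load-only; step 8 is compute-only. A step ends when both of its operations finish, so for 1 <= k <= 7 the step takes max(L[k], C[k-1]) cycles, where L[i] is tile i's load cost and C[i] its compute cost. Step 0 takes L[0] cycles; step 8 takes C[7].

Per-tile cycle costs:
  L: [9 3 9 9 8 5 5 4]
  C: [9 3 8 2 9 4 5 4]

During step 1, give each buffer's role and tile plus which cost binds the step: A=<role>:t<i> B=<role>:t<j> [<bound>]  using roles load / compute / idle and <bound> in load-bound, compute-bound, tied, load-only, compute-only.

  0. 9=9c; end=9; A:t0 B:-
  1. max(3,9)=9c; end=18; A:t0 B:t1
  2. max(9,3)=9c; end=27; A:t2 B:t1
  3. max(9,8)=9c; end=36; A:t2 B:t3
  4. max(8,2)=8c; end=44; A:t4 B:t3
  5. max(5,9)=9c; end=53; A:t4 B:t5
  6. max(5,4)=5c; end=58; A:t6 B:t5
  7. max(4,5)=5c; end=63; A:t6 B:t7
  8. 4=4c; end=67; A:t6 B:t7

step 1: A=compute:t0 B=load:t1 [compute-bound]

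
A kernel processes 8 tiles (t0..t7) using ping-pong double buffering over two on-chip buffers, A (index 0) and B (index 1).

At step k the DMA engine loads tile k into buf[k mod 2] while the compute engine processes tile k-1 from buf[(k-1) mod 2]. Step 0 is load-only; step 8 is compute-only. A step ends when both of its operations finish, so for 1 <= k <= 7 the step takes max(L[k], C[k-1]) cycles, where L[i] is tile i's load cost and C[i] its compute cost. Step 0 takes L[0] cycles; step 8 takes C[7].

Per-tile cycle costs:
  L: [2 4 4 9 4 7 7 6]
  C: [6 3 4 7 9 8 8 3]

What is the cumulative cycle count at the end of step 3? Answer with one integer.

[0] DMA t0→A (2c) ∥ CU idle ⇒ 2c, clock 2
[1] DMA t1→B (4c) ∥ CU A:t0 (6c) ⇒ 6c, clock 8
[2] DMA t2→A (4c) ∥ CU B:t1 (3c) ⇒ 4c, clock 12
[3] DMA t3→B (9c) ∥ CU A:t2 (4c) ⇒ 9c, clock 21
[4] DMA t4→A (4c) ∥ CU B:t3 (7c) ⇒ 7c, clock 28
[5] DMA t5→B (7c) ∥ CU A:t4 (9c) ⇒ 9c, clock 37
[6] DMA t6→A (7c) ∥ CU B:t5 (8c) ⇒ 8c, clock 45
[7] DMA t7→B (6c) ∥ CU A:t6 (8c) ⇒ 8c, clock 53
[8] DMA idle ∥ CU B:t7 (3c) ⇒ 3c, clock 56

end_cycle[3] = 21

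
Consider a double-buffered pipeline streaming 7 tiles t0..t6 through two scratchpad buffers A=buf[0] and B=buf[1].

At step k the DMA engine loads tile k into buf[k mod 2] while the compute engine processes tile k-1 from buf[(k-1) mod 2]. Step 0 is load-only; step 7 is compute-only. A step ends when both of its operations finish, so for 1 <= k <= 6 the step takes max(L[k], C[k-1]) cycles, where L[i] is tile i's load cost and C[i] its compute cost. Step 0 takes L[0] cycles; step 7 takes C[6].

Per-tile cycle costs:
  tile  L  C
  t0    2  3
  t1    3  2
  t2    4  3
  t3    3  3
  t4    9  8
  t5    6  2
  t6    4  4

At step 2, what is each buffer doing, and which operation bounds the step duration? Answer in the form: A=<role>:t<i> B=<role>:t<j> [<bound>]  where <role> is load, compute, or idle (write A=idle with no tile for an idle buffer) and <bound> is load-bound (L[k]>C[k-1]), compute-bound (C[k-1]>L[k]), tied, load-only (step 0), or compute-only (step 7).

  0. 2=2c; end=2; A:t0 B:-
  1. max(3,3)=3c; end=5; A:t0 B:t1
  2. max(4,2)=4c; end=9; A:t2 B:t1
  3. max(3,3)=3c; end=12; A:t2 B:t3
  4. max(9,3)=9c; end=21; A:t4 B:t3
  5. max(6,8)=8c; end=29; A:t4 B:t5
  6. max(4,2)=4c; end=33; A:t6 B:t5
  7. 4=4c; end=37; A:t6 B:t5

step 2: A=load:t2 B=compute:t1 [load-bound]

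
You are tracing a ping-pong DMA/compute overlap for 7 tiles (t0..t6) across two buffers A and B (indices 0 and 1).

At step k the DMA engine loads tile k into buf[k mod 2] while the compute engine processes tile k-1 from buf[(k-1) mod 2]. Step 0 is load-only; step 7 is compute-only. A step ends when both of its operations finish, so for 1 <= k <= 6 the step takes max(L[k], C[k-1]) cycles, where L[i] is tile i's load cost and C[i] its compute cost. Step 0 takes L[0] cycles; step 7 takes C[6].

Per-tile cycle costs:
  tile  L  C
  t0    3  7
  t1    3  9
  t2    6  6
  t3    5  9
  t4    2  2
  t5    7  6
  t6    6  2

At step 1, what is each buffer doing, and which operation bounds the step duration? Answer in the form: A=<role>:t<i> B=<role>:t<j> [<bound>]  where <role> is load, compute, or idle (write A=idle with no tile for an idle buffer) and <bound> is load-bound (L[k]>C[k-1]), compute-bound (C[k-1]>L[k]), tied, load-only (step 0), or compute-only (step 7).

step 1: A=compute:t0 B=load:t1 [compute-bound]

step 0: L[0]=3 → dur=3, Σ=3 | A=load:t0 B=idle [load-only]
step 1: L[1]=3 C[0]=7 → dur=7, Σ=10 | A=compute:t0 B=load:t1 [compute-bound]
step 2: L[2]=6 C[1]=9 → dur=9, Σ=19 | A=load:t2 B=compute:t1 [compute-bound]
step 3: L[3]=5 C[2]=6 → dur=6, Σ=25 | A=compute:t2 B=load:t3 [compute-bound]
step 4: L[4]=2 C[3]=9 → dur=9, Σ=34 | A=load:t4 B=compute:t3 [compute-bound]
step 5: L[5]=7 C[4]=2 → dur=7, Σ=41 | A=compute:t4 B=load:t5 [load-bound]
step 6: L[6]=6 C[5]=6 → dur=6, Σ=47 | A=load:t6 B=compute:t5 [tied]
step 7: C[6]=2 → dur=2, Σ=49 | A=compute:t6 B=idle [compute-only]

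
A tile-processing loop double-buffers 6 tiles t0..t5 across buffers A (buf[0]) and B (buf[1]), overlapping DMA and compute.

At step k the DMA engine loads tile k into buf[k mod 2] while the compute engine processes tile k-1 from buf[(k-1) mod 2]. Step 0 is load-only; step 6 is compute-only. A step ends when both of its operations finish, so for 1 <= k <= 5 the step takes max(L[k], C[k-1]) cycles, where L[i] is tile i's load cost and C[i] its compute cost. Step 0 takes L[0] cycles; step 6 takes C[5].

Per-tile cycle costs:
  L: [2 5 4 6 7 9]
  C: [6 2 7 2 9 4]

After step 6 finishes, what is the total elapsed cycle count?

k=0 load=t0/2c comp=- wait=2 total=2
k=1 load=t1/5c comp=t0/6c wait=6 total=8
k=2 load=t2/4c comp=t1/2c wait=4 total=12
k=3 load=t3/6c comp=t2/7c wait=7 total=19
k=4 load=t4/7c comp=t3/2c wait=7 total=26
k=5 load=t5/9c comp=t4/9c wait=9 total=35
k=6 load=- comp=t5/4c wait=4 total=39

end_cycle[6] = 39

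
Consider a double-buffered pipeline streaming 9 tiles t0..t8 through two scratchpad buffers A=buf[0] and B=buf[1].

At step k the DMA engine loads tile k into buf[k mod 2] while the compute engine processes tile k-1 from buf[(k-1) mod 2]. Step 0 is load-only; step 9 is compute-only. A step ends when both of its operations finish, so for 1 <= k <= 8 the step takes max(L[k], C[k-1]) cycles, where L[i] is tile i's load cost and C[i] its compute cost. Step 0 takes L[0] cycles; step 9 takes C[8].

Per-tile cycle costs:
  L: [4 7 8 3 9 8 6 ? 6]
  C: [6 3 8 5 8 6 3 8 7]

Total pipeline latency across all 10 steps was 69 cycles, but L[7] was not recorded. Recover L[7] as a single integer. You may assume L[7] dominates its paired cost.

L[7] = 4

step 0 = dur = L[0]=4 = 4
step 1 = dur = max(L[1]=7, C[0]=6) = 7
step 2 = dur = max(L[2]=8, C[1]=3) = 8
step 3 = dur = max(L[3]=3, C[2]=8) = 8
step 4 = dur = max(L[4]=9, C[3]=5) = 9
step 5 = dur = max(L[5]=8, C[4]=8) = 8
step 6 = dur = max(L[6]=6, C[5]=6) = 6
step 7 = dur = max(L[7]=?, C[6]=3) = L[7]  (unknown; binding)
step 8 = dur = max(L[8]=6, C[7]=8) = 8
step 9 = dur = C[8]=7 = 7
sum of known step durations = 65
dur[7] = total - known = 69 - 65 = 4
L[7] is the binding max in step 7, so L[7] = dur[7] = 4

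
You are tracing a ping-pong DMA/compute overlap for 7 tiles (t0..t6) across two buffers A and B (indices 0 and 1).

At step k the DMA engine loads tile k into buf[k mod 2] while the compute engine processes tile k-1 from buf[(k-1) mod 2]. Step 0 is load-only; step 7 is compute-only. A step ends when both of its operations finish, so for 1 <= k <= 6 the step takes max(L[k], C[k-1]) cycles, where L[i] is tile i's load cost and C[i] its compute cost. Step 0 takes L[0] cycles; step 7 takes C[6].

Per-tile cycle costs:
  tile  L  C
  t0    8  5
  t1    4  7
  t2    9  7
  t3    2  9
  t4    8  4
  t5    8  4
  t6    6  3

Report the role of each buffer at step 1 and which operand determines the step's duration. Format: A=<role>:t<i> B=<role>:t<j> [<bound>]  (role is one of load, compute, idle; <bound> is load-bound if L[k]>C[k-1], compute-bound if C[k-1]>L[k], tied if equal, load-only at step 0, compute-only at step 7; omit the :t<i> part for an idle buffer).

step 1: A=compute:t0 B=load:t1 [compute-bound]

k=0 load=t0/8c comp=- wait=8 total=8
k=1 load=t1/4c comp=t0/5c wait=5 total=13
k=2 load=t2/9c comp=t1/7c wait=9 total=22
k=3 load=t3/2c comp=t2/7c wait=7 total=29
k=4 load=t4/8c comp=t3/9c wait=9 total=38
k=5 load=t5/8c comp=t4/4c wait=8 total=46
k=6 load=t6/6c comp=t5/4c wait=6 total=52
k=7 load=- comp=t6/3c wait=3 total=55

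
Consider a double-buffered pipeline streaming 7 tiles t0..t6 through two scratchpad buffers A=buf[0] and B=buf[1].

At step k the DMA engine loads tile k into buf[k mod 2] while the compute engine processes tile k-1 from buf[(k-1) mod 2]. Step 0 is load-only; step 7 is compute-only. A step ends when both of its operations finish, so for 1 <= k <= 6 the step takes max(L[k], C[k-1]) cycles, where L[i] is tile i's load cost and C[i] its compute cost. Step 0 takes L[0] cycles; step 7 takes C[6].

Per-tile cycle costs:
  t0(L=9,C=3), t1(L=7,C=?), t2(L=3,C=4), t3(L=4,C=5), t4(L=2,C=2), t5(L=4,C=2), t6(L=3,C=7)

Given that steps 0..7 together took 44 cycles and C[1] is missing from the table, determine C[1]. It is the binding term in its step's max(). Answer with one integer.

step 0 | dur = L[0]=9 = 9
step 1 | dur = max(L[1]=7, C[0]=3) = 7
step 2 | dur = max(L[2]=3, C[1]=?) = C[1]  (unknown; binding)
step 3 | dur = max(L[3]=4, C[2]=4) = 4
step 4 | dur = max(L[4]=2, C[3]=5) = 5
step 5 | dur = max(L[5]=4, C[4]=2) = 4
step 6 | dur = max(L[6]=3, C[5]=2) = 3
step 7 | dur = C[6]=7 = 7
sum of known step durations = 39
dur[2] = total - known = 44 - 39 = 5
C[1] is the binding max in step 2, so C[1] = dur[2] = 5

C[1] = 5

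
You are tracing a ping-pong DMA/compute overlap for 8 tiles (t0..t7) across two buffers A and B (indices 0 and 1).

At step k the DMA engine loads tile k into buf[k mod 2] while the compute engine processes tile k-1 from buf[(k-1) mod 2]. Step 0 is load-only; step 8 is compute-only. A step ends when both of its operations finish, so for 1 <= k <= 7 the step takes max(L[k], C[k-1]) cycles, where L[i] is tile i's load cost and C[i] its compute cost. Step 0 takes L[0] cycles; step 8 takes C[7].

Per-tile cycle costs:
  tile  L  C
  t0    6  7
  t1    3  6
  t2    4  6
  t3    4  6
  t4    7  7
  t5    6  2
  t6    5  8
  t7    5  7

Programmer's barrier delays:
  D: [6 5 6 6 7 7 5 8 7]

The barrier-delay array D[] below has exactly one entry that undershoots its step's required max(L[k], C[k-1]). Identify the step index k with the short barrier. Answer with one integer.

[0] required=L[0]=6=6 vs D=6 ok
[1] required=max(L[1]=3,C[0]=7)=7 vs D=5 SHORT
[2] required=max(L[2]=4,C[1]=6)=6 vs D=6 ok
[3] required=max(L[3]=4,C[2]=6)=6 vs D=6 ok
[4] required=max(L[4]=7,C[3]=6)=7 vs D=7 ok
[5] required=max(L[5]=6,C[4]=7)=7 vs D=7 ok
[6] required=max(L[6]=5,C[5]=2)=5 vs D=5 ok
[7] required=max(L[7]=5,C[6]=8)=8 vs D=8 ok
[8] required=C[7]=7=7 vs D=7 ok

hazard at step 1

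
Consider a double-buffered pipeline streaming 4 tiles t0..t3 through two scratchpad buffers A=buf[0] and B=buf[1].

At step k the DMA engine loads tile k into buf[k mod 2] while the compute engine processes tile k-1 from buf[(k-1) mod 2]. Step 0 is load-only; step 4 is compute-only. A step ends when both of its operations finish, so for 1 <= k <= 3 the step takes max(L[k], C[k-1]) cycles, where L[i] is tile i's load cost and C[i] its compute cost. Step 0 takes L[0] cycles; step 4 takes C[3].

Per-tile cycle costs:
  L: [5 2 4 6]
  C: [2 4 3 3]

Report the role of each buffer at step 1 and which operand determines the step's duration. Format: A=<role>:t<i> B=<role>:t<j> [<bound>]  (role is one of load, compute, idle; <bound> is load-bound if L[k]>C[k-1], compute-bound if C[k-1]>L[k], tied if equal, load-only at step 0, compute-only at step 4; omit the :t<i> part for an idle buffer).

step 1: A=compute:t0 B=load:t1 [tied]

  0. 5=5c; end=5; A:t0 B:-
  1. max(2,2)=2c; end=7; A:t0 B:t1
  2. max(4,4)=4c; end=11; A:t2 B:t1
  3. max(6,3)=6c; end=17; A:t2 B:t3
  4. 3=3c; end=20; A:t2 B:t3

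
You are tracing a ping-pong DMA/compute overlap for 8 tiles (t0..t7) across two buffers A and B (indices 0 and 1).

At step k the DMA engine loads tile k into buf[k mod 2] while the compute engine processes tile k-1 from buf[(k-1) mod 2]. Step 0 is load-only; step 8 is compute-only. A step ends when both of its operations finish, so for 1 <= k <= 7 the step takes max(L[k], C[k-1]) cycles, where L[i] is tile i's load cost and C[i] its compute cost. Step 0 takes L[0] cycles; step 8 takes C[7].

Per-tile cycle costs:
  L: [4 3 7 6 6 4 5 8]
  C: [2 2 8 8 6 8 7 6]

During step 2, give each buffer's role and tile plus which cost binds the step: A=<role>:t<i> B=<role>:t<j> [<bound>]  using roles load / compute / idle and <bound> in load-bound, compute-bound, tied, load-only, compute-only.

step 2: A=load:t2 B=compute:t1 [load-bound]

  0. 4=4c; end=4; A:t0 B:-
  1. max(3,2)=3c; end=7; A:t0 B:t1
  2. max(7,2)=7c; end=14; A:t2 B:t1
  3. max(6,8)=8c; end=22; A:t2 B:t3
  4. max(6,8)=8c; end=30; A:t4 B:t3
  5. max(4,6)=6c; end=36; A:t4 B:t5
  6. max(5,8)=8c; end=44; A:t6 B:t5
  7. max(8,7)=8c; end=52; A:t6 B:t7
  8. 6=6c; end=58; A:t6 B:t7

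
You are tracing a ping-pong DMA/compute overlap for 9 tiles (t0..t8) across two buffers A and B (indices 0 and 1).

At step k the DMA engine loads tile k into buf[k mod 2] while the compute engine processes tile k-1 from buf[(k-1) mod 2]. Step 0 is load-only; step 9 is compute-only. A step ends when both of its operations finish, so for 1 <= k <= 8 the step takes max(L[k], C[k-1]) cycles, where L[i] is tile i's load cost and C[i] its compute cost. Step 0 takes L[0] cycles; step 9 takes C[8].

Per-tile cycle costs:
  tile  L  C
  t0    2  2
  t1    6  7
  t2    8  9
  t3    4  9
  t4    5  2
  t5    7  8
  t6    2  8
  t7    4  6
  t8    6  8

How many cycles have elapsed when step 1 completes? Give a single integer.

end_cycle[1] = 8

  0. 2=2c; end=2; A:t0 B:-
  1. max(6,2)=6c; end=8; A:t0 B:t1
  2. max(8,7)=8c; end=16; A:t2 B:t1
  3. max(4,9)=9c; end=25; A:t2 B:t3
  4. max(5,9)=9c; end=34; A:t4 B:t3
  5. max(7,2)=7c; end=41; A:t4 B:t5
  6. max(2,8)=8c; end=49; A:t6 B:t5
  7. max(4,8)=8c; end=57; A:t6 B:t7
  8. max(6,6)=6c; end=63; A:t8 B:t7
  9. 8=8c; end=71; A:t8 B:t7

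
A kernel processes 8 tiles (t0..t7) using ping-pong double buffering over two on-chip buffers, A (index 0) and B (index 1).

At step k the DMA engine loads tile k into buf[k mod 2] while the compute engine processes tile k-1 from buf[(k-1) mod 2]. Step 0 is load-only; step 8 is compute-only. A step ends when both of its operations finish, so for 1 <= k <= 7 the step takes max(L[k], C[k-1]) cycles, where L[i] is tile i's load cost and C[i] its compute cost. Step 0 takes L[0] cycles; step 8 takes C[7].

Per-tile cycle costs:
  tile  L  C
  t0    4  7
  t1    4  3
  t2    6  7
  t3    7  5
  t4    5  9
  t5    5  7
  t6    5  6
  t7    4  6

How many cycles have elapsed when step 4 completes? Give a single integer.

  0. 4=4c; end=4; A:t0 B:-
  1. max(4,7)=7c; end=11; A:t0 B:t1
  2. max(6,3)=6c; end=17; A:t2 B:t1
  3. max(7,7)=7c; end=24; A:t2 B:t3
  4. max(5,5)=5c; end=29; A:t4 B:t3
  5. max(5,9)=9c; end=38; A:t4 B:t5
  6. max(5,7)=7c; end=45; A:t6 B:t5
  7. max(4,6)=6c; end=51; A:t6 B:t7
  8. 6=6c; end=57; A:t6 B:t7

end_cycle[4] = 29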